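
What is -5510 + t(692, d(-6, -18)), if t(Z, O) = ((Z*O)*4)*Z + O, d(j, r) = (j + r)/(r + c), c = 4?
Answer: 22946914/7 ≈ 3.2781e+6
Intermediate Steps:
d(j, r) = (j + r)/(4 + r) (d(j, r) = (j + r)/(r + 4) = (j + r)/(4 + r))
t(Z, O) = O + 4*O*Z² (t(Z, O) = ((O*Z)*4)*Z + O = (4*O*Z)*Z + O = 4*O*Z² + O = O + 4*O*Z²)
-5510 + t(692, d(-6, -18)) = -5510 + ((-6 - 18)/(4 - 18))*(1 + 4*692²) = -5510 + (-24/(-14))*(1 + 4*478864) = -5510 + (-1/14*(-24))*(1 + 1915456) = -5510 + (12/7)*1915457 = -5510 + 22985484/7 = 22946914/7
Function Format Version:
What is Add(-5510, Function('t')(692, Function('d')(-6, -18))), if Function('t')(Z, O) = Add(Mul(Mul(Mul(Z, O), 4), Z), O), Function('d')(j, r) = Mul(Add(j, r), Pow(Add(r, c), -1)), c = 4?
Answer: Rational(22946914, 7) ≈ 3.2781e+6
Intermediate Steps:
Function('d')(j, r) = Mul(Pow(Add(4, r), -1), Add(j, r)) (Function('d')(j, r) = Mul(Add(j, r), Pow(Add(r, 4), -1)) = Mul(Add(j, r), Pow(Add(4, r), -1)) = Mul(Pow(Add(4, r), -1), Add(j, r)))
Function('t')(Z, O) = Add(O, Mul(4, O, Pow(Z, 2))) (Function('t')(Z, O) = Add(Mul(Mul(Mul(O, Z), 4), Z), O) = Add(Mul(Mul(4, O, Z), Z), O) = Add(Mul(4, O, Pow(Z, 2)), O) = Add(O, Mul(4, O, Pow(Z, 2))))
Add(-5510, Function('t')(692, Function('d')(-6, -18))) = Add(-5510, Mul(Mul(Pow(Add(4, -18), -1), Add(-6, -18)), Add(1, Mul(4, Pow(692, 2))))) = Add(-5510, Mul(Mul(Pow(-14, -1), -24), Add(1, Mul(4, 478864)))) = Add(-5510, Mul(Mul(Rational(-1, 14), -24), Add(1, 1915456))) = Add(-5510, Mul(Rational(12, 7), 1915457)) = Add(-5510, Rational(22985484, 7)) = Rational(22946914, 7)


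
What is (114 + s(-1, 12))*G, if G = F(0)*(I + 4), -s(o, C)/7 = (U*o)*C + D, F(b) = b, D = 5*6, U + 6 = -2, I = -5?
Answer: 0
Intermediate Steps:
U = -8 (U = -6 - 2 = -8)
D = 30
s(o, C) = -210 + 56*C*o (s(o, C) = -7*((-8*o)*C + 30) = -7*(-8*C*o + 30) = -7*(30 - 8*C*o) = -210 + 56*C*o)
G = 0 (G = 0*(-5 + 4) = 0*(-1) = 0)
(114 + s(-1, 12))*G = (114 + (-210 + 56*12*(-1)))*0 = (114 + (-210 - 672))*0 = (114 - 882)*0 = -768*0 = 0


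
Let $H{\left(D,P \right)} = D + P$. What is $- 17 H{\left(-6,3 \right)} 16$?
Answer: $816$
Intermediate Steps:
$- 17 H{\left(-6,3 \right)} 16 = - 17 \left(-6 + 3\right) 16 = \left(-17\right) \left(-3\right) 16 = 51 \cdot 16 = 816$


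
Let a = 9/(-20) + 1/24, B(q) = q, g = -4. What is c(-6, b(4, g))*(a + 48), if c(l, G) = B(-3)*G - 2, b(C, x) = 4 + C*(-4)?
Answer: 97087/60 ≈ 1618.1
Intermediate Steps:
b(C, x) = 4 - 4*C
c(l, G) = -2 - 3*G (c(l, G) = -3*G - 2 = -2 - 3*G)
a = -49/120 (a = 9*(-1/20) + 1*(1/24) = -9/20 + 1/24 = -49/120 ≈ -0.40833)
c(-6, b(4, g))*(a + 48) = (-2 - 3*(4 - 4*4))*(-49/120 + 48) = (-2 - 3*(4 - 16))*(5711/120) = (-2 - 3*(-12))*(5711/120) = (-2 + 36)*(5711/120) = 34*(5711/120) = 97087/60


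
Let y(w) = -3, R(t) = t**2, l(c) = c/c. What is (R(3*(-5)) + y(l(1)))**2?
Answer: 49284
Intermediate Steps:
l(c) = 1
(R(3*(-5)) + y(l(1)))**2 = ((3*(-5))**2 - 3)**2 = ((-15)**2 - 3)**2 = (225 - 3)**2 = 222**2 = 49284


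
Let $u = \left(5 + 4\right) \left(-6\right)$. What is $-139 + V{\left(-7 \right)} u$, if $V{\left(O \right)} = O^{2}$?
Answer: $-2785$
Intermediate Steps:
$u = -54$ ($u = 9 \left(-6\right) = -54$)
$-139 + V{\left(-7 \right)} u = -139 + \left(-7\right)^{2} \left(-54\right) = -139 + 49 \left(-54\right) = -139 - 2646 = -2785$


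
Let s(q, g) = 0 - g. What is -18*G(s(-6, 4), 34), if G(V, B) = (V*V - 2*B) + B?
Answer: 324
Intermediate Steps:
s(q, g) = -g
G(V, B) = V² - B (G(V, B) = (V² - 2*B) + B = V² - B)
-18*G(s(-6, 4), 34) = -18*((-1*4)² - 1*34) = -18*((-4)² - 34) = -18*(16 - 34) = -18*(-18) = 324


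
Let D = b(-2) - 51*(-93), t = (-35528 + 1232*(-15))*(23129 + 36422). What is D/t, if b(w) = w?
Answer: -4741/3216230408 ≈ -1.4741e-6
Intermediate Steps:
t = -3216230408 (t = (-35528 - 18480)*59551 = -54008*59551 = -3216230408)
D = 4741 (D = -2 - 51*(-93) = -2 + 4743 = 4741)
D/t = 4741/(-3216230408) = 4741*(-1/3216230408) = -4741/3216230408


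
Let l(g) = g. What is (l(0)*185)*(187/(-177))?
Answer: 0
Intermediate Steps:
(l(0)*185)*(187/(-177)) = (0*185)*(187/(-177)) = 0*(187*(-1/177)) = 0*(-187/177) = 0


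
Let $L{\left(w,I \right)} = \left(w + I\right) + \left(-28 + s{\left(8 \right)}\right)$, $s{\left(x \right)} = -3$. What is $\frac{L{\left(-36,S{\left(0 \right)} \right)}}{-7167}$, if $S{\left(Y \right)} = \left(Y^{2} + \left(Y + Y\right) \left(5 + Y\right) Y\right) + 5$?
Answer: $\frac{62}{7167} \approx 0.0086508$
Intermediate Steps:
$S{\left(Y \right)} = 5 + Y^{2} + 2 Y^{2} \left(5 + Y\right)$ ($S{\left(Y \right)} = \left(Y^{2} + 2 Y \left(5 + Y\right) Y\right) + 5 = \left(Y^{2} + 2 Y^{2} \left(5 + Y\right)\right) + 5 = 5 + Y^{2} + 2 Y^{2} \left(5 + Y\right)$)
$L{\left(w,I \right)} = -31 + I + w$ ($L{\left(w,I \right)} = \left(w + I\right) - 31 = \left(I + w\right) - 31 = -31 + I + w$)
$\frac{L{\left(-36,S{\left(0 \right)} \right)}}{-7167} = \frac{-31 + \left(5 + 2 \cdot 0^{3} + 11 \cdot 0^{2}\right) - 36}{-7167} = \left(-31 + \left(5 + 2 \cdot 0 + 11 \cdot 0\right) - 36\right) \left(- \frac{1}{7167}\right) = \left(-31 + \left(5 + 0 + 0\right) - 36\right) \left(- \frac{1}{7167}\right) = \left(-31 + 5 - 36\right) \left(- \frac{1}{7167}\right) = \left(-62\right) \left(- \frac{1}{7167}\right) = \frac{62}{7167}$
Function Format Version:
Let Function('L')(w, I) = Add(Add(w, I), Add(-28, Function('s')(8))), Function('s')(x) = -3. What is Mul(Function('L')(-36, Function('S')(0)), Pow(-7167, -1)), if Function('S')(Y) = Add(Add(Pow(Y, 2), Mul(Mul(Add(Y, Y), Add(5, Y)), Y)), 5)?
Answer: Rational(62, 7167) ≈ 0.0086508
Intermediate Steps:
Function('S')(Y) = Add(5, Pow(Y, 2), Mul(2, Pow(Y, 2), Add(5, Y))) (Function('S')(Y) = Add(Add(Pow(Y, 2), Mul(Mul(Mul(2, Y), Add(5, Y)), Y)), 5) = Add(Add(Pow(Y, 2), Mul(Mul(2, Y, Add(5, Y)), Y)), 5) = Add(Add(Pow(Y, 2), Mul(2, Pow(Y, 2), Add(5, Y))), 5) = Add(5, Pow(Y, 2), Mul(2, Pow(Y, 2), Add(5, Y))))
Function('L')(w, I) = Add(-31, I, w) (Function('L')(w, I) = Add(Add(w, I), Add(-28, -3)) = Add(Add(I, w), -31) = Add(-31, I, w))
Mul(Function('L')(-36, Function('S')(0)), Pow(-7167, -1)) = Mul(Add(-31, Add(5, Mul(2, Pow(0, 3)), Mul(11, Pow(0, 2))), -36), Pow(-7167, -1)) = Mul(Add(-31, Add(5, Mul(2, 0), Mul(11, 0)), -36), Rational(-1, 7167)) = Mul(Add(-31, Add(5, 0, 0), -36), Rational(-1, 7167)) = Mul(Add(-31, 5, -36), Rational(-1, 7167)) = Mul(-62, Rational(-1, 7167)) = Rational(62, 7167)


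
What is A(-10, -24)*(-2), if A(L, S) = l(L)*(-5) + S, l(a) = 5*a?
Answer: -452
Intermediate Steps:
A(L, S) = S - 25*L (A(L, S) = (5*L)*(-5) + S = -25*L + S = S - 25*L)
A(-10, -24)*(-2) = (-24 - 25*(-10))*(-2) = (-24 + 250)*(-2) = 226*(-2) = -452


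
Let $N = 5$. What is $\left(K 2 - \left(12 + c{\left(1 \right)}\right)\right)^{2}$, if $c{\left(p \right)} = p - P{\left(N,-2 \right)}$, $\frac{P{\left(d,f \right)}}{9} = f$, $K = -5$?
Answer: $1681$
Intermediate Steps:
$P{\left(d,f \right)} = 9 f$
$c{\left(p \right)} = 18 + p$ ($c{\left(p \right)} = p - 9 \left(-2\right) = p - -18 = p + 18 = 18 + p$)
$\left(K 2 - \left(12 + c{\left(1 \right)}\right)\right)^{2} = \left(\left(-5\right) 2 + \left(\left(-11 - \left(18 + 1\right)\right) + \left(\left(-5 + 9\right) - 5\right)\right)\right)^{2} = \left(-10 + \left(\left(-11 - 19\right) + \left(4 - 5\right)\right)\right)^{2} = \left(-10 - 31\right)^{2} = \left(-41\right)^{2} = 1681$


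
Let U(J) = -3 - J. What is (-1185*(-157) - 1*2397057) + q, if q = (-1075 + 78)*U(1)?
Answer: -2207024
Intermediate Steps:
q = 3988 (q = (-1075 + 78)*(-3 - 1*1) = -997*(-3 - 1) = -997*(-4) = 3988)
(-1185*(-157) - 1*2397057) + q = (-1185*(-157) - 1*2397057) + 3988 = (186045 - 2397057) + 3988 = -2211012 + 3988 = -2207024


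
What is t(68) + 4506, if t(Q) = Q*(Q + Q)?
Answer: 13754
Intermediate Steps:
t(Q) = 2*Q² (t(Q) = Q*(2*Q) = 2*Q²)
t(68) + 4506 = 2*68² + 4506 = 2*4624 + 4506 = 9248 + 4506 = 13754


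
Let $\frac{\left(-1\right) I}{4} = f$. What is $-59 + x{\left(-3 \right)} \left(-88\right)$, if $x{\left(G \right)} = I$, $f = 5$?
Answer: $1701$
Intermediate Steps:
$I = -20$ ($I = \left(-4\right) 5 = -20$)
$x{\left(G \right)} = -20$
$-59 + x{\left(-3 \right)} \left(-88\right) = -59 - -1760 = -59 + 1760 = 1701$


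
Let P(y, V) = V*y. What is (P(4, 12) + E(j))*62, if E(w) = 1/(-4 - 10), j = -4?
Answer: 20801/7 ≈ 2971.6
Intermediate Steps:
E(w) = -1/14 (E(w) = 1/(-14) = -1/14)
(P(4, 12) + E(j))*62 = (12*4 - 1/14)*62 = (48 - 1/14)*62 = (671/14)*62 = 20801/7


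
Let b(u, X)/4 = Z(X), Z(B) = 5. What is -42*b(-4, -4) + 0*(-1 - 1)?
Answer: -840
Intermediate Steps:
b(u, X) = 20 (b(u, X) = 4*5 = 20)
-42*b(-4, -4) + 0*(-1 - 1) = -42*20 + 0*(-1 - 1) = -840 + 0*(-2) = -840 + 0 = -840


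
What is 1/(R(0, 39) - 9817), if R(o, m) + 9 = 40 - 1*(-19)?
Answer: -1/9767 ≈ -0.00010239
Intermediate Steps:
R(o, m) = 50 (R(o, m) = -9 + (40 - 1*(-19)) = -9 + (40 + 19) = -9 + 59 = 50)
1/(R(0, 39) - 9817) = 1/(50 - 9817) = 1/(-9767) = -1/9767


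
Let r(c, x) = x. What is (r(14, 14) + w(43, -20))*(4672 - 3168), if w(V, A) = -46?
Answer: -48128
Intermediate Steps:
(r(14, 14) + w(43, -20))*(4672 - 3168) = (14 - 46)*(4672 - 3168) = -32*1504 = -48128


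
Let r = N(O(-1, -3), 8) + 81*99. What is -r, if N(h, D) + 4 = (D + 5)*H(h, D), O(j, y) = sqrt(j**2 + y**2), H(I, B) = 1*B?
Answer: -8119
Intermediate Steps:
H(I, B) = B
N(h, D) = -4 + D*(5 + D) (N(h, D) = -4 + (D + 5)*D = -4 + (5 + D)*D = -4 + D*(5 + D))
r = 8119 (r = (-4 + 8**2 + 5*8) + 81*99 = (-4 + 64 + 40) + 8019 = 100 + 8019 = 8119)
-r = -1*8119 = -8119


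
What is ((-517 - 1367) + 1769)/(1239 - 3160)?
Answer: 115/1921 ≈ 0.059865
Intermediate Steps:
((-517 - 1367) + 1769)/(1239 - 3160) = (-1884 + 1769)/(-1921) = -115*(-1/1921) = 115/1921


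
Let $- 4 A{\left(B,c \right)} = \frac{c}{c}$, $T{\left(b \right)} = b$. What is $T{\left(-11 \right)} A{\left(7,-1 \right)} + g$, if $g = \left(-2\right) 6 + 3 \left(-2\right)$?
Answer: $- \frac{61}{4} \approx -15.25$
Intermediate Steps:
$A{\left(B,c \right)} = - \frac{1}{4}$ ($A{\left(B,c \right)} = - \frac{c \frac{1}{c}}{4} = \left(- \frac{1}{4}\right) 1 = - \frac{1}{4}$)
$g = -18$ ($g = -12 - 6 = -18$)
$T{\left(-11 \right)} A{\left(7,-1 \right)} + g = \left(-11\right) \left(- \frac{1}{4}\right) - 18 = \frac{11}{4} - 18 = - \frac{61}{4}$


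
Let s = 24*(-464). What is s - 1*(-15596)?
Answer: 4460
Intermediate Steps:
s = -11136
s - 1*(-15596) = -11136 - 1*(-15596) = -11136 + 15596 = 4460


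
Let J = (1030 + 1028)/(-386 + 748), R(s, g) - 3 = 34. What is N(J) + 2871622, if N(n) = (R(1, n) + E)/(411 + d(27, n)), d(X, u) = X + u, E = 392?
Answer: 76870475201/26769 ≈ 2.8716e+6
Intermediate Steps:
R(s, g) = 37 (R(s, g) = 3 + 34 = 37)
J = 1029/181 (J = 2058/362 = 2058*(1/362) = 1029/181 ≈ 5.6851)
N(n) = 429/(438 + n) (N(n) = (37 + 392)/(411 + (27 + n)) = 429/(438 + n))
N(J) + 2871622 = 429/(438 + 1029/181) + 2871622 = 429/(80307/181) + 2871622 = 429*(181/80307) + 2871622 = 25883/26769 + 2871622 = 76870475201/26769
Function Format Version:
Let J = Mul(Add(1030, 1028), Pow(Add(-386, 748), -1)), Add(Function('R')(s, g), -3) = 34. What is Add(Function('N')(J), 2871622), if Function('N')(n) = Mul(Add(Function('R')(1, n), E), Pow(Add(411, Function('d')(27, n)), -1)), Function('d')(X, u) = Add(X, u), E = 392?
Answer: Rational(76870475201, 26769) ≈ 2.8716e+6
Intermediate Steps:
Function('R')(s, g) = 37 (Function('R')(s, g) = Add(3, 34) = 37)
J = Rational(1029, 181) (J = Mul(2058, Pow(362, -1)) = Mul(2058, Rational(1, 362)) = Rational(1029, 181) ≈ 5.6851)
Function('N')(n) = Mul(429, Pow(Add(438, n), -1)) (Function('N')(n) = Mul(Add(37, 392), Pow(Add(411, Add(27, n)), -1)) = Mul(429, Pow(Add(438, n), -1)))
Add(Function('N')(J), 2871622) = Add(Mul(429, Pow(Add(438, Rational(1029, 181)), -1)), 2871622) = Add(Mul(429, Pow(Rational(80307, 181), -1)), 2871622) = Add(Mul(429, Rational(181, 80307)), 2871622) = Add(Rational(25883, 26769), 2871622) = Rational(76870475201, 26769)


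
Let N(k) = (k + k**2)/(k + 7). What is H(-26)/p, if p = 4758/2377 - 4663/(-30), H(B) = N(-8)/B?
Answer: 285240/20849569 ≈ 0.013681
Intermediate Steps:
N(k) = (k + k**2)/(7 + k)
H(B) = -56/B (H(B) = (-8*(1 - 8)/(7 - 8))/B = (-8*(-7)/(-1))/B = (-8*(-1)*(-7))/B = -56/B)
p = 11226691/71310 (p = 4758*(1/2377) - 4663*(-1/30) = 4758/2377 + 4663/30 = 11226691/71310 ≈ 157.44)
H(-26)/p = (-56/(-26))/(11226691/71310) = -56*(-1/26)*(71310/11226691) = (28/13)*(71310/11226691) = 285240/20849569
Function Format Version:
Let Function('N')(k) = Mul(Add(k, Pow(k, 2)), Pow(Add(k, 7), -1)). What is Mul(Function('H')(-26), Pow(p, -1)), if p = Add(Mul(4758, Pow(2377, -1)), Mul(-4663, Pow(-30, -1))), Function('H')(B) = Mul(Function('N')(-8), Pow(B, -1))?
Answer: Rational(285240, 20849569) ≈ 0.013681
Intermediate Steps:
Function('N')(k) = Mul(Pow(Add(7, k), -1), Add(k, Pow(k, 2))) (Function('N')(k) = Mul(Add(k, Pow(k, 2)), Pow(Add(7, k), -1)) = Mul(Pow(Add(7, k), -1), Add(k, Pow(k, 2))))
Function('H')(B) = Mul(-56, Pow(B, -1)) (Function('H')(B) = Mul(Mul(-8, Pow(Add(7, -8), -1), Add(1, -8)), Pow(B, -1)) = Mul(Mul(-8, Pow(-1, -1), -7), Pow(B, -1)) = Mul(Mul(-8, -1, -7), Pow(B, -1)) = Mul(-56, Pow(B, -1)))
p = Rational(11226691, 71310) (p = Add(Mul(4758, Rational(1, 2377)), Mul(-4663, Rational(-1, 30))) = Add(Rational(4758, 2377), Rational(4663, 30)) = Rational(11226691, 71310) ≈ 157.44)
Mul(Function('H')(-26), Pow(p, -1)) = Mul(Mul(-56, Pow(-26, -1)), Pow(Rational(11226691, 71310), -1)) = Mul(Mul(-56, Rational(-1, 26)), Rational(71310, 11226691)) = Mul(Rational(28, 13), Rational(71310, 11226691)) = Rational(285240, 20849569)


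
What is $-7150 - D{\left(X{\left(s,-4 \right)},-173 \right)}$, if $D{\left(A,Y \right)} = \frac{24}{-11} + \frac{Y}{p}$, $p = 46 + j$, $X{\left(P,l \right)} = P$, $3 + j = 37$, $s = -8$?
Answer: $- \frac{6288177}{880} \approx -7145.7$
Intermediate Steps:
$j = 34$ ($j = -3 + 37 = 34$)
$p = 80$ ($p = 46 + 34 = 80$)
$D{\left(A,Y \right)} = - \frac{24}{11} + \frac{Y}{80}$ ($D{\left(A,Y \right)} = \frac{24}{-11} + \frac{Y}{80} = 24 \left(- \frac{1}{11}\right) + Y \frac{1}{80} = - \frac{24}{11} + \frac{Y}{80}$)
$-7150 - D{\left(X{\left(s,-4 \right)},-173 \right)} = -7150 - \left(- \frac{24}{11} + \frac{1}{80} \left(-173\right)\right) = -7150 - \left(- \frac{24}{11} - \frac{173}{80}\right) = -7150 - - \frac{3823}{880} = -7150 + \frac{3823}{880} = - \frac{6288177}{880}$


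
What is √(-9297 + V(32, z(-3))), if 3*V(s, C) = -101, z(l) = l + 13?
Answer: 2*I*√20994/3 ≈ 96.595*I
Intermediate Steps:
z(l) = 13 + l
V(s, C) = -101/3 (V(s, C) = (⅓)*(-101) = -101/3)
√(-9297 + V(32, z(-3))) = √(-9297 - 101/3) = √(-27992/3) = 2*I*√20994/3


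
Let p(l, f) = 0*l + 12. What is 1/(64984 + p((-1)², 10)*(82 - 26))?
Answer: 1/65656 ≈ 1.5231e-5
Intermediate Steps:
p(l, f) = 12 (p(l, f) = 0 + 12 = 12)
1/(64984 + p((-1)², 10)*(82 - 26)) = 1/(64984 + 12*(82 - 26)) = 1/(64984 + 12*56) = 1/(64984 + 672) = 1/65656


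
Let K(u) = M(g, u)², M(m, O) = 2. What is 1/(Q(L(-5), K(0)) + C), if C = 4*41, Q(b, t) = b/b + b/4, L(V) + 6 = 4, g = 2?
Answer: 2/329 ≈ 0.0060790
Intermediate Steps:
L(V) = -2 (L(V) = -6 + 4 = -2)
K(u) = 4 (K(u) = 2² = 4)
Q(b, t) = 1 + b/4 (Q(b, t) = 1 + b*(¼) = 1 + b/4)
C = 164
1/(Q(L(-5), K(0)) + C) = 1/((1 + (¼)*(-2)) + 164) = 1/((1 - ½) + 164) = 1/(½ + 164) = 1/(329/2) = 2/329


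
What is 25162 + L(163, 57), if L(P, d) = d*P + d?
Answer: 34510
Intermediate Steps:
L(P, d) = d + P*d (L(P, d) = P*d + d = d + P*d)
25162 + L(163, 57) = 25162 + 57*(1 + 163) = 25162 + 57*164 = 25162 + 9348 = 34510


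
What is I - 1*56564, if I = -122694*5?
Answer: -670034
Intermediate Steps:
I = -613470
I - 1*56564 = -613470 - 1*56564 = -613470 - 56564 = -670034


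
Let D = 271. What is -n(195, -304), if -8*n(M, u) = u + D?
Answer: -33/8 ≈ -4.1250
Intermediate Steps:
n(M, u) = -271/8 - u/8 (n(M, u) = -(u + 271)/8 = -(271 + u)/8 = -271/8 - u/8)
-n(195, -304) = -(-271/8 - 1/8*(-304)) = -(-271/8 + 38) = -1*33/8 = -33/8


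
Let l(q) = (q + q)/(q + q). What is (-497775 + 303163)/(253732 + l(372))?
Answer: -194612/253733 ≈ -0.76700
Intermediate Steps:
l(q) = 1 (l(q) = (2*q)/((2*q)) = (2*q)*(1/(2*q)) = 1)
(-497775 + 303163)/(253732 + l(372)) = (-497775 + 303163)/(253732 + 1) = -194612/253733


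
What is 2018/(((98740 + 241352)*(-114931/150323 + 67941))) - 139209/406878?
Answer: -40293487188597205837/117769236653561992776 ≈ -0.34214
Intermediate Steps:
2018/(((98740 + 241352)*(-114931/150323 + 67941))) - 139209/406878 = 2018/((340092*(-114931*1/150323 + 67941))) - 139209*1/406878 = 2018/((340092*(-114931/150323 + 67941))) - 46403/135626 = 2018/((340092*(10212980012/150323))) - 46403/135626 = 2018/(3473352798241104/150323) - 46403/135626 = 2018*(150323/3473352798241104) - 46403/135626 = 151675907/1736676399120552 - 46403/135626 = -40293487188597205837/117769236653561992776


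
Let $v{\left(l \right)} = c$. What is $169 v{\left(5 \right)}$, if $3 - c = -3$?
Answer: $1014$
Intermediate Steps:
$c = 6$ ($c = 3 - -3 = 3 + 3 = 6$)
$v{\left(l \right)} = 6$
$169 v{\left(5 \right)} = 169 \cdot 6 = 1014$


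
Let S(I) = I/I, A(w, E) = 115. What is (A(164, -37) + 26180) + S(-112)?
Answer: 26296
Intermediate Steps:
S(I) = 1
(A(164, -37) + 26180) + S(-112) = (115 + 26180) + 1 = 26295 + 1 = 26296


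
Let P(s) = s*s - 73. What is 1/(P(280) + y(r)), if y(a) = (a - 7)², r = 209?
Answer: 1/119131 ≈ 8.3941e-6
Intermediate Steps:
y(a) = (-7 + a)²
P(s) = -73 + s² (P(s) = s² - 73 = -73 + s²)
1/(P(280) + y(r)) = 1/((-73 + 280²) + (-7 + 209)²) = 1/((-73 + 78400) + 202²) = 1/(78327 + 40804) = 1/119131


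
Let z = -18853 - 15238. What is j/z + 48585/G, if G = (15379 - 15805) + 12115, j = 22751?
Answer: 1390374796/398489699 ≈ 3.4891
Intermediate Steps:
z = -34091
G = 11689 (G = -426 + 12115 = 11689)
j/z + 48585/G = 22751/(-34091) + 48585/11689 = 22751*(-1/34091) + 48585*(1/11689) = -22751/34091 + 48585/11689 = 1390374796/398489699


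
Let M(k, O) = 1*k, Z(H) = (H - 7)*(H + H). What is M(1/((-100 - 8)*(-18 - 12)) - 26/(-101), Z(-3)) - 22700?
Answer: -7428263659/327240 ≈ -22700.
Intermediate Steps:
Z(H) = 2*H*(-7 + H) (Z(H) = (-7 + H)*(2*H) = 2*H*(-7 + H))
M(k, O) = k
M(1/((-100 - 8)*(-18 - 12)) - 26/(-101), Z(-3)) - 22700 = (1/((-100 - 8)*(-18 - 12)) - 26/(-101)) - 22700 = (1/(-108*(-30)) - 26*(-1/101)) - 22700 = (-1/108*(-1/30) + 26/101) - 22700 = (1/3240 + 26/101) - 22700 = 84341/327240 - 22700 = -7428263659/327240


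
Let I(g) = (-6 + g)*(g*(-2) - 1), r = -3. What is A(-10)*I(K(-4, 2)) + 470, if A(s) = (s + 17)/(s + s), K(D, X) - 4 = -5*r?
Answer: 12949/20 ≈ 647.45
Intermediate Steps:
K(D, X) = 19 (K(D, X) = 4 - 5*(-3) = 4 + 15 = 19)
A(s) = (17 + s)/(2*s) (A(s) = (17 + s)/((2*s)) = (17 + s)*(1/(2*s)) = (17 + s)/(2*s))
I(g) = (-1 - 2*g)*(-6 + g) (I(g) = (-6 + g)*(-2*g - 1) = (-6 + g)*(-1 - 2*g) = (-1 - 2*g)*(-6 + g))
A(-10)*I(K(-4, 2)) + 470 = ((1/2)*(17 - 10)/(-10))*(6 - 2*19**2 + 11*19) + 470 = ((1/2)*(-1/10)*7)*(6 - 2*361 + 209) + 470 = -7*(6 - 722 + 209)/20 + 470 = -7/20*(-507) + 470 = 3549/20 + 470 = 12949/20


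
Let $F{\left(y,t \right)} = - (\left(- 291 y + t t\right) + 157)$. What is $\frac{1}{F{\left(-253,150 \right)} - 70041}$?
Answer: $- \frac{1}{166321} \approx -6.0125 \cdot 10^{-6}$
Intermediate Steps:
$F{\left(y,t \right)} = -157 - t^{2} + 291 y$ ($F{\left(y,t \right)} = - (\left(- 291 y + t^{2}\right) + 157) = - (\left(t^{2} - 291 y\right) + 157) = - (157 + t^{2} - 291 y) = -157 - t^{2} + 291 y$)
$\frac{1}{F{\left(-253,150 \right)} - 70041} = \frac{1}{\left(-157 - 150^{2} + 291 \left(-253\right)\right) - 70041} = \frac{1}{\left(-157 - 22500 - 73623\right) - 70041} = \frac{1}{-96280 - 70041} = \frac{1}{-166321} = - \frac{1}{166321}$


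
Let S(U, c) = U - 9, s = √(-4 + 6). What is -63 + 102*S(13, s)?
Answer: 345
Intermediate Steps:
s = √2 ≈ 1.4142
S(U, c) = -9 + U
-63 + 102*S(13, s) = -63 + 102*(-9 + 13) = -63 + 102*4 = -63 + 408 = 345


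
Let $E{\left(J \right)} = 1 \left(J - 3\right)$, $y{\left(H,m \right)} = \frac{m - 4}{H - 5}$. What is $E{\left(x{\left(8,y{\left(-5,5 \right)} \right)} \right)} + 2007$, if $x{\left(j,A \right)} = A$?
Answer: $\frac{20039}{10} \approx 2003.9$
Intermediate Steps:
$y{\left(H,m \right)} = \frac{-4 + m}{-5 + H}$
$E{\left(J \right)} = -3 + J$ ($E{\left(J \right)} = 1 \left(-3 + J\right) = -3 + J$)
$E{\left(x{\left(8,y{\left(-5,5 \right)} \right)} \right)} + 2007 = \left(-3 + \frac{-4 + 5}{-5 - 5}\right) + 2007 = \left(-3 + \frac{1}{-10} \cdot 1\right) + 2007 = \left(-3 - \frac{1}{10}\right) + 2007 = - \frac{31}{10} + 2007 = \frac{20039}{10}$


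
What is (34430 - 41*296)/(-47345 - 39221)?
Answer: -11147/43283 ≈ -0.25754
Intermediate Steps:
(34430 - 41*296)/(-47345 - 39221) = (34430 - 12136)/(-86566) = 22294*(-1/86566) = -11147/43283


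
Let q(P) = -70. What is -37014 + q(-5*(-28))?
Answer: -37084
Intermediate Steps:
-37014 + q(-5*(-28)) = -37014 - 70 = -37084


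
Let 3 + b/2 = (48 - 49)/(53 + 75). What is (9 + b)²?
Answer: 36481/4096 ≈ 8.9065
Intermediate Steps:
b = -385/64 (b = -6 + 2*((48 - 49)/(53 + 75)) = -6 + 2*(-1/128) = -6 - 1/64 = -385/64 ≈ -6.0156)
(9 + b)² = (9 - 385/64)² = (191/64)² = 36481/4096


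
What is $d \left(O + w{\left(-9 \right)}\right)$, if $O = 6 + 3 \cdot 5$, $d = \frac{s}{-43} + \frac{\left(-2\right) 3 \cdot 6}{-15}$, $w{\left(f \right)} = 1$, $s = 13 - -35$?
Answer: $\frac{6072}{215} \approx 28.242$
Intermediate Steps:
$s = 48$ ($s = 13 + 35 = 48$)
$d = \frac{276}{215}$ ($d = \frac{48}{-43} + \frac{\left(-2\right) 3 \cdot 6}{-15} = 48 \left(- \frac{1}{43}\right) + \left(-6\right) 6 \left(- \frac{1}{15}\right) = - \frac{48}{43} - - \frac{12}{5} = - \frac{48}{43} + \frac{12}{5} = \frac{276}{215} \approx 1.2837$)
$O = 21$ ($O = 6 + 15 = 21$)
$d \left(O + w{\left(-9 \right)}\right) = \frac{276 \left(21 + 1\right)}{215} = \frac{276}{215} \cdot 22 = \frac{6072}{215}$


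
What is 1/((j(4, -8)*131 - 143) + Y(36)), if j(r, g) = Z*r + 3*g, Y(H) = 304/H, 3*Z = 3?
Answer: -9/24791 ≈ -0.00036304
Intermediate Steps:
Z = 1 (Z = (⅓)*3 = 1)
j(r, g) = r + 3*g (j(r, g) = 1*r + 3*g = r + 3*g)
1/((j(4, -8)*131 - 143) + Y(36)) = 1/(((4 + 3*(-8))*131 - 143) + 304/36) = 1/(((4 - 24)*131 - 143) + 304*(1/36)) = 1/((-20*131 - 143) + 76/9) = 1/((-2620 - 143) + 76/9) = 1/(-2763 + 76/9) = 1/(-24791/9) = -9/24791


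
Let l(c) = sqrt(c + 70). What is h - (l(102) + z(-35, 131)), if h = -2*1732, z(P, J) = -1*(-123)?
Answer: -3587 - 2*sqrt(43) ≈ -3600.1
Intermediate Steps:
l(c) = sqrt(70 + c)
z(P, J) = 123
h = -3464
h - (l(102) + z(-35, 131)) = -3464 - (sqrt(70 + 102) + 123) = -3464 - (sqrt(172) + 123) = -3464 - (2*sqrt(43) + 123) = -3464 - (123 + 2*sqrt(43)) = -3464 + (-123 - 2*sqrt(43)) = -3587 - 2*sqrt(43)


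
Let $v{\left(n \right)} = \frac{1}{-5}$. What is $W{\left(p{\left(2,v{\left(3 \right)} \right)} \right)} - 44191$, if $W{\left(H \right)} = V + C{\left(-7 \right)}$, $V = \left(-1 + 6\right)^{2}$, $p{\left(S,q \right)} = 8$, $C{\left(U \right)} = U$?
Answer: $-44173$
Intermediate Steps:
$v{\left(n \right)} = - \frac{1}{5}$
$V = 25$ ($V = 5^{2} = 25$)
$W{\left(H \right)} = 18$ ($W{\left(H \right)} = 25 - 7 = 18$)
$W{\left(p{\left(2,v{\left(3 \right)} \right)} \right)} - 44191 = 18 - 44191 = -44173$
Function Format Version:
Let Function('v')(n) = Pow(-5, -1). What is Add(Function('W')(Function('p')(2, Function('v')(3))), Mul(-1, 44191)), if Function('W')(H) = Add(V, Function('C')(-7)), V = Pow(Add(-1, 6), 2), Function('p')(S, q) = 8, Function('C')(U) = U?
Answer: -44173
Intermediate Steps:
Function('v')(n) = Rational(-1, 5)
V = 25 (V = Pow(5, 2) = 25)
Function('W')(H) = 18 (Function('W')(H) = Add(25, -7) = 18)
Add(Function('W')(Function('p')(2, Function('v')(3))), Mul(-1, 44191)) = Add(18, Mul(-1, 44191)) = Add(18, -44191) = -44173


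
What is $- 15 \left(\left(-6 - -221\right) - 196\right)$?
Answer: $-285$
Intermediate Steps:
$- 15 \left(\left(-6 - -221\right) - 196\right) = - 15 \left(\left(-6 + 221\right) - 196\right) = - 15 \left(215 - 196\right) = \left(-15\right) 19 = -285$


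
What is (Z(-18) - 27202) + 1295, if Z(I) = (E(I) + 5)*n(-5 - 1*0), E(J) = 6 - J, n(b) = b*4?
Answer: -26487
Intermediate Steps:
n(b) = 4*b
Z(I) = -220 + 20*I (Z(I) = ((6 - I) + 5)*(4*(-5 - 1*0)) = (11 - I)*(4*(-5 + 0)) = (11 - I)*(4*(-5)) = (11 - I)*(-20) = -220 + 20*I)
(Z(-18) - 27202) + 1295 = ((-220 + 20*(-18)) - 27202) + 1295 = ((-220 - 360) - 27202) + 1295 = (-580 - 27202) + 1295 = -27782 + 1295 = -26487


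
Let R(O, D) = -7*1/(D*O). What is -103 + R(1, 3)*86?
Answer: -911/3 ≈ -303.67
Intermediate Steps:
R(O, D) = -7/(D*O) (R(O, D) = -7*1/(D*O) = -7/(D*O))
-103 + R(1, 3)*86 = -103 - 7/(3*1)*86 = -103 - 7*⅓*1*86 = -103 - 7/3*86 = -103 - 602/3 = -911/3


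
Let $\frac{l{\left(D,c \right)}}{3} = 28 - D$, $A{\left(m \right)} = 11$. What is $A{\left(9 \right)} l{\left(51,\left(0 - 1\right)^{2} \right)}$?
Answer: $-759$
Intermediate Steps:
$l{\left(D,c \right)} = 84 - 3 D$ ($l{\left(D,c \right)} = 3 \left(28 - D\right) = 84 - 3 D$)
$A{\left(9 \right)} l{\left(51,\left(0 - 1\right)^{2} \right)} = 11 \left(84 - 153\right) = 11 \left(-69\right) = -759$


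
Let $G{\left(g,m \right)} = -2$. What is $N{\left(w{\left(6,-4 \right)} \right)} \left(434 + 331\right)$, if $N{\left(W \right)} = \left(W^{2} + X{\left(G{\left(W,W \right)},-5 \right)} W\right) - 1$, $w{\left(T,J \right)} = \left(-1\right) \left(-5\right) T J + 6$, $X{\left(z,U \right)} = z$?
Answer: $10115595$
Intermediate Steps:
$w{\left(T,J \right)} = 6 + 5 J T$ ($w{\left(T,J \right)} = 5 T J + 6 = 5 J T + 6 = 6 + 5 J T$)
$N{\left(W \right)} = -1 + W^{2} - 2 W$ ($N{\left(W \right)} = \left(W^{2} - 2 W\right) - 1 = -1 + W^{2} - 2 W$)
$N{\left(w{\left(6,-4 \right)} \right)} \left(434 + 331\right) = \left(-1 + \left(6 + 5 \left(-4\right) 6\right)^{2} - 2 \left(6 + 5 \left(-4\right) 6\right)\right) \left(434 + 331\right) = \left(-1 + \left(6 - 120\right)^{2} - 2 \left(6 - 120\right)\right) 765 = \left(-1 + \left(-114\right)^{2} - -228\right) 765 = \left(-1 + 12996 + 228\right) 765 = 13223 \cdot 765 = 10115595$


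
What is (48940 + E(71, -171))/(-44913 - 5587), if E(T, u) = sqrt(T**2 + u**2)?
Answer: -2447/2525 - sqrt(34282)/50500 ≈ -0.97278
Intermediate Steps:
(48940 + E(71, -171))/(-44913 - 5587) = (48940 + sqrt(71**2 + (-171)**2))/(-44913 - 5587) = (48940 + sqrt(5041 + 29241))/(-50500) = (48940 + sqrt(34282))*(-1/50500) = -2447/2525 - sqrt(34282)/50500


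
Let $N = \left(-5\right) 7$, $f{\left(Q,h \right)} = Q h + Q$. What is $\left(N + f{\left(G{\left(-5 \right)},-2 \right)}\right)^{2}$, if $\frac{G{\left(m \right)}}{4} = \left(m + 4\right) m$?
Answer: $3025$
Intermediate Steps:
$G{\left(m \right)} = 4 m \left(4 + m\right)$ ($G{\left(m \right)} = 4 \left(m + 4\right) m = 4 \left(4 + m\right) m = 4 m \left(4 + m\right)$)
$f{\left(Q,h \right)} = Q + Q h$
$N = -35$
$\left(N + f{\left(G{\left(-5 \right)},-2 \right)}\right)^{2} = \left(-35 + 4 \left(-5\right) \left(4 - 5\right) \left(1 - 2\right)\right)^{2} = \left(-35 + 4 \left(-5\right) \left(-1\right) \left(-1\right)\right)^{2} = \left(-35 + 20 \left(-1\right)\right)^{2} = \left(-35 - 20\right)^{2} = \left(-55\right)^{2} = 3025$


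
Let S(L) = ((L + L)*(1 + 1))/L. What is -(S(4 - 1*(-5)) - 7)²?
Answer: -9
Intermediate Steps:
S(L) = 4 (S(L) = ((2*L)*2)/L = (4*L)/L = 4)
-(S(4 - 1*(-5)) - 7)² = -(4 - 7)² = -1*(-3)² = -1*9 = -9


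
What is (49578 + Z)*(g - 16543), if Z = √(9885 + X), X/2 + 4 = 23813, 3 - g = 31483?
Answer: -2380884294 - 48023*√57503 ≈ -2.3924e+9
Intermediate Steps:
g = -31480 (g = 3 - 1*31483 = 3 - 31483 = -31480)
X = 47618 (X = -8 + 2*23813 = -8 + 47626 = 47618)
Z = √57503 (Z = √(9885 + 47618) = √57503 ≈ 239.80)
(49578 + Z)*(g - 16543) = (49578 + √57503)*(-31480 - 16543) = (49578 + √57503)*(-48023) = -2380884294 - 48023*√57503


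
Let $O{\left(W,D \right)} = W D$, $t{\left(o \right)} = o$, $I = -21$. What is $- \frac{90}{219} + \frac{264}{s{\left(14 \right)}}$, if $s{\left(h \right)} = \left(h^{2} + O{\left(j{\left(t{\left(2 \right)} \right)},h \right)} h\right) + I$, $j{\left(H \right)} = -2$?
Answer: $- \frac{25782}{15841} \approx -1.6275$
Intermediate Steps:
$O{\left(W,D \right)} = D W$
$s{\left(h \right)} = -21 - h^{2}$ ($s{\left(h \right)} = \left(h^{2} + h \left(-2\right) h\right) - 21 = \left(h^{2} + - 2 h h\right) - 21 = \left(h^{2} - 2 h^{2}\right) - 21 = - h^{2} - 21 = -21 - h^{2}$)
$- \frac{90}{219} + \frac{264}{s{\left(14 \right)}} = - \frac{90}{219} + \frac{264}{-21 - 14^{2}} = \left(-90\right) \frac{1}{219} + \frac{264}{-21 - 196} = - \frac{30}{73} + \frac{264}{-21 - 196} = - \frac{30}{73} + \frac{264}{-217} = - \frac{30}{73} + 264 \left(- \frac{1}{217}\right) = - \frac{30}{73} - \frac{264}{217} = - \frac{25782}{15841}$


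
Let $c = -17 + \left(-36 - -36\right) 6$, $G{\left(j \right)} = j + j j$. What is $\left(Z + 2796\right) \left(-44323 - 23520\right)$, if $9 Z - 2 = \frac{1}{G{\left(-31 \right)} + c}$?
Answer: $- \frac{173199854693}{913} \approx -1.897 \cdot 10^{8}$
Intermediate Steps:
$G{\left(j \right)} = j + j^{2}$
$c = -17$ ($c = -17 + \left(-36 + 36\right) 6 = -17 + 0 \cdot 6 = -17 + 0 = -17$)
$Z = \frac{203}{913}$ ($Z = \frac{2}{9} + \frac{1}{9 \left(- 31 \left(1 - 31\right) - 17\right)} = \frac{2}{9} + \frac{1}{9 \left(\left(-31\right) \left(-30\right) - 17\right)} = \frac{2}{9} + \frac{1}{9 \left(930 - 17\right)} = \frac{2}{9} + \frac{1}{9 \cdot 913} = \frac{2}{9} + \frac{1}{9} \cdot \frac{1}{913} = \frac{2}{9} + \frac{1}{8217} = \frac{203}{913} \approx 0.22234$)
$\left(Z + 2796\right) \left(-44323 - 23520\right) = \left(\frac{203}{913} + 2796\right) \left(-44323 - 23520\right) = \frac{2552951}{913} \left(-67843\right) = - \frac{173199854693}{913}$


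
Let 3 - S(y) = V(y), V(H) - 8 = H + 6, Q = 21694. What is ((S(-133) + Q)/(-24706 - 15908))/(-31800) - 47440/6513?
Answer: -850969630561/116829217050 ≈ -7.2839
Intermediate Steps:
V(H) = 14 + H (V(H) = 8 + (H + 6) = 8 + (6 + H) = 14 + H)
S(y) = -11 - y (S(y) = 3 - (14 + y) = 3 + (-14 - y) = -11 - y)
((S(-133) + Q)/(-24706 - 15908))/(-31800) - 47440/6513 = (((-11 - 1*(-133)) + 21694)/(-24706 - 15908))/(-31800) - 47440/6513 = (((-11 + 133) + 21694)/(-40614))*(-1/31800) - 47440*1/6513 = ((122 + 21694)*(-1/40614))*(-1/31800) - 47440/6513 = (21816*(-1/40614))*(-1/31800) - 47440/6513 = -3636/6769*(-1/31800) - 47440/6513 = 303/17937850 - 47440/6513 = -850969630561/116829217050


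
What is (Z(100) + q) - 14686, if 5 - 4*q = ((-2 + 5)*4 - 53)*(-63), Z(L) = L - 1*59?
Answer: -30579/2 ≈ -15290.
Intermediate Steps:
Z(L) = -59 + L (Z(L) = L - 59 = -59 + L)
q = -1289/2 (q = 5/4 - ((-2 + 5)*4 - 53)*(-63)/4 = 5/4 - (3*4 - 53)*(-63)/4 = 5/4 - (12 - 53)*(-63)/4 = 5/4 - (-41)*(-63)/4 = 5/4 - ¼*2583 = 5/4 - 2583/4 = -1289/2 ≈ -644.50)
(Z(100) + q) - 14686 = ((-59 + 100) - 1289/2) - 14686 = (41 - 1289/2) - 14686 = -1207/2 - 14686 = -30579/2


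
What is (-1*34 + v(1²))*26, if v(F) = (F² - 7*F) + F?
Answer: -1014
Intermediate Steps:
v(F) = F² - 6*F
(-1*34 + v(1²))*26 = (-1*34 + 1²*(-6 + 1²))*26 = (-34 + 1*(-6 + 1))*26 = (-34 + 1*(-5))*26 = (-34 - 5)*26 = -39*26 = -1014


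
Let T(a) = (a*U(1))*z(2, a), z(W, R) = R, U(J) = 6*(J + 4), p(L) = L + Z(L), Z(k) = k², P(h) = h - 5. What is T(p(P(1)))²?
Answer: 18662400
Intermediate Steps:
P(h) = -5 + h
p(L) = L + L²
U(J) = 24 + 6*J (U(J) = 6*(4 + J) = 24 + 6*J)
T(a) = 30*a² (T(a) = (a*(24 + 6*1))*a = (a*(24 + 6))*a = (a*30)*a = (30*a)*a = 30*a²)
T(p(P(1)))² = (30*((-5 + 1)*(1 + (-5 + 1)))²)² = (30*(-4*(1 - 4))²)² = (30*(-4*(-3))²)² = (30*12²)² = (30*144)² = 4320² = 18662400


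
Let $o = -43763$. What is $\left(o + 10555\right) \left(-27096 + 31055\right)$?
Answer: $-131470472$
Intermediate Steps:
$\left(o + 10555\right) \left(-27096 + 31055\right) = \left(-43763 + 10555\right) \left(-27096 + 31055\right) = \left(-33208\right) 3959 = -131470472$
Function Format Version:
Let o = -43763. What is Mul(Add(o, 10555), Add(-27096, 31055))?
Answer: -131470472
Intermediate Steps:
Mul(Add(o, 10555), Add(-27096, 31055)) = Mul(Add(-43763, 10555), Add(-27096, 31055)) = Mul(-33208, 3959) = -131470472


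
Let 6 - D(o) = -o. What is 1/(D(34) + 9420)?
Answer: 1/9460 ≈ 0.00010571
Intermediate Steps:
D(o) = 6 + o (D(o) = 6 - (-1)*o = 6 + o)
1/(D(34) + 9420) = 1/((6 + 34) + 9420) = 1/(40 + 9420) = 1/9460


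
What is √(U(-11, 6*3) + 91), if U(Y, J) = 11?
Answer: √102 ≈ 10.100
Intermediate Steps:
√(U(-11, 6*3) + 91) = √(11 + 91) = √102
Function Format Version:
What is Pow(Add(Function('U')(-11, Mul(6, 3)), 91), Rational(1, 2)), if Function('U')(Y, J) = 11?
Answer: Pow(102, Rational(1, 2)) ≈ 10.100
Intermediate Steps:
Pow(Add(Function('U')(-11, Mul(6, 3)), 91), Rational(1, 2)) = Pow(Add(11, 91), Rational(1, 2)) = Pow(102, Rational(1, 2))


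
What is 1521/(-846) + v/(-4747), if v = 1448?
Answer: -19965/9494 ≈ -2.1029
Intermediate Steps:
1521/(-846) + v/(-4747) = 1521/(-846) + 1448/(-4747) = 1521*(-1/846) + 1448*(-1/4747) = -169/94 - 1448/4747 = -19965/9494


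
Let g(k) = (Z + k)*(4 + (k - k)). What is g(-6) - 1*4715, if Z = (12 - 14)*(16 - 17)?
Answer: -4731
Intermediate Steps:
Z = 2 (Z = -2*(-1) = 2)
g(k) = 8 + 4*k (g(k) = (2 + k)*(4 + (k - k)) = (2 + k)*(4 + 0) = (2 + k)*4 = 8 + 4*k)
g(-6) - 1*4715 = (8 + 4*(-6)) - 1*4715 = (8 - 24) - 4715 = -16 - 4715 = -4731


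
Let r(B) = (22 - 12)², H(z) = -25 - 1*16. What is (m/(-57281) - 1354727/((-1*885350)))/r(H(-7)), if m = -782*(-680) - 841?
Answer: -392449019363/5071373335000 ≈ -0.077385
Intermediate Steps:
H(z) = -41 (H(z) = -25 - 16 = -41)
m = 530919 (m = 531760 - 841 = 530919)
r(B) = 100 (r(B) = 10² = 100)
(m/(-57281) - 1354727/((-1*885350)))/r(H(-7)) = (530919/(-57281) - 1354727/((-1*885350)))/100 = (530919*(-1/57281) - 1354727/(-885350))*(1/100) = (-530919/57281 - 1354727*(-1/885350))*(1/100) = (-530919/57281 + 1354727/885350)*(1/100) = -392449019363/50713733350*1/100 = -392449019363/5071373335000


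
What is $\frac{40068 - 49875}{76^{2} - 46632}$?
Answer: $\frac{9807}{40856} \approx 0.24004$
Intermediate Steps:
$\frac{40068 - 49875}{76^{2} - 46632} = - \frac{9807}{5776 - 46632} = - \frac{9807}{-40856} = \left(-9807\right) \left(- \frac{1}{40856}\right) = \frac{9807}{40856}$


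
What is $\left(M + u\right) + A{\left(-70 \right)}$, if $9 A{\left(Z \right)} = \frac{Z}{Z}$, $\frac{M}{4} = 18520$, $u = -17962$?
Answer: $\frac{505063}{9} \approx 56118.0$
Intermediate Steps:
$M = 74080$ ($M = 4 \cdot 18520 = 74080$)
$A{\left(Z \right)} = \frac{1}{9}$ ($A{\left(Z \right)} = \frac{Z \frac{1}{Z}}{9} = \frac{1}{9} \cdot 1 = \frac{1}{9}$)
$\left(M + u\right) + A{\left(-70 \right)} = \left(74080 - 17962\right) + \frac{1}{9} = 56118 + \frac{1}{9} = \frac{505063}{9}$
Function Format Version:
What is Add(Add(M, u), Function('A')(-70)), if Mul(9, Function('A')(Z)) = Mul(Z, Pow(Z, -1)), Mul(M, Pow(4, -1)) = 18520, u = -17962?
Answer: Rational(505063, 9) ≈ 56118.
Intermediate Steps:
M = 74080 (M = Mul(4, 18520) = 74080)
Function('A')(Z) = Rational(1, 9) (Function('A')(Z) = Mul(Rational(1, 9), Mul(Z, Pow(Z, -1))) = Mul(Rational(1, 9), 1) = Rational(1, 9))
Add(Add(M, u), Function('A')(-70)) = Add(Add(74080, -17962), Rational(1, 9)) = Add(56118, Rational(1, 9)) = Rational(505063, 9)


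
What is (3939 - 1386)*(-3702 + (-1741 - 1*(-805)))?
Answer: -11840814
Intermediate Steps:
(3939 - 1386)*(-3702 + (-1741 - 1*(-805))) = 2553*(-3702 + (-1741 + 805)) = 2553*(-3702 - 936) = 2553*(-4638) = -11840814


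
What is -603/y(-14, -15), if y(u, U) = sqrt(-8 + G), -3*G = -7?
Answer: 603*I*sqrt(51)/17 ≈ 253.31*I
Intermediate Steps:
G = 7/3 (G = -1/3*(-7) = 7/3 ≈ 2.3333)
y(u, U) = I*sqrt(51)/3 (y(u, U) = sqrt(-8 + 7/3) = sqrt(-17/3) = I*sqrt(51)/3)
-603/y(-14, -15) = -603*(-I*sqrt(51)/17) = -(-603)*I*sqrt(51)/17 = 603*I*sqrt(51)/17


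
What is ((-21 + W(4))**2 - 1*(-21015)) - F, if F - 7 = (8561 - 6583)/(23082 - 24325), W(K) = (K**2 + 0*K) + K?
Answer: 26116165/1243 ≈ 21011.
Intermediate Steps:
W(K) = K + K**2 (W(K) = (K**2 + 0) + K = K**2 + K = K + K**2)
F = 6723/1243 (F = 7 + (8561 - 6583)/(23082 - 24325) = 7 + 1978/(-1243) = 7 + 1978*(-1/1243) = 7 - 1978/1243 = 6723/1243 ≈ 5.4087)
((-21 + W(4))**2 - 1*(-21015)) - F = ((-21 + 4*(1 + 4))**2 - 1*(-21015)) - 1*6723/1243 = ((-21 + 4*5)**2 + 21015) - 6723/1243 = ((-21 + 20)**2 + 21015) - 6723/1243 = ((-1)**2 + 21015) - 6723/1243 = (1 + 21015) - 6723/1243 = 21016 - 6723/1243 = 26116165/1243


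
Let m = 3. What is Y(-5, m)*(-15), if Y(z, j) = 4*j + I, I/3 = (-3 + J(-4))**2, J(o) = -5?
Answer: -3060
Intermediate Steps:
I = 192 (I = 3*(-3 - 5)**2 = 3*(-8)**2 = 3*64 = 192)
Y(z, j) = 192 + 4*j (Y(z, j) = 4*j + 192 = 192 + 4*j)
Y(-5, m)*(-15) = (192 + 4*3)*(-15) = (192 + 12)*(-15) = 204*(-15) = -3060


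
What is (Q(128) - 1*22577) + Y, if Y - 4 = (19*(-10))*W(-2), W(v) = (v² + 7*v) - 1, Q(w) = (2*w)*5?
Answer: -19203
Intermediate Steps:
Q(w) = 10*w
W(v) = -1 + v² + 7*v
Y = 2094 (Y = 4 + (19*(-10))*(-1 + (-2)² + 7*(-2)) = 4 - 190*(-1 + 4 - 14) = 4 - 190*(-11) = 4 + 2090 = 2094)
(Q(128) - 1*22577) + Y = (10*128 - 1*22577) + 2094 = (1280 - 22577) + 2094 = -21297 + 2094 = -19203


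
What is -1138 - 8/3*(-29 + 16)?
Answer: -3310/3 ≈ -1103.3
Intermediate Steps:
-1138 - 8/3*(-29 + 16) = -1138 - 8*(1/3)*(-13) = -1138 - 8*(-13)/3 = -1138 - 1*(-104/3) = -1138 + 104/3 = -3310/3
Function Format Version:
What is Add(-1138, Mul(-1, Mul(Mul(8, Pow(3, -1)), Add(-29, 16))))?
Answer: Rational(-3310, 3) ≈ -1103.3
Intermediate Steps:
Add(-1138, Mul(-1, Mul(Mul(8, Pow(3, -1)), Add(-29, 16)))) = Add(-1138, Mul(-1, Mul(Mul(8, Rational(1, 3)), -13))) = Add(-1138, Mul(-1, Mul(Rational(8, 3), -13))) = Add(-1138, Mul(-1, Rational(-104, 3))) = Add(-1138, Rational(104, 3)) = Rational(-3310, 3)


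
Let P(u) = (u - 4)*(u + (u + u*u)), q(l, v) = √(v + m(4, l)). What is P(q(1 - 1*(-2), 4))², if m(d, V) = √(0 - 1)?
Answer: 128 + 15*I + 68*√(4 + I) ≈ 265.04 + 31.871*I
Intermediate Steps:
m(d, V) = I (m(d, V) = √(-1) = I)
q(l, v) = √(I + v) (q(l, v) = √(v + I) = √(I + v))
P(u) = (-4 + u)*(u² + 2*u) (P(u) = (-4 + u)*(u + (u + u²)) = (-4 + u)*(u² + 2*u))
P(q(1 - 1*(-2), 4))² = (√(I + 4)*(-8 + (√(I + 4))² - 2*√(I + 4)))² = (√(4 + I)*(-8 + (√(4 + I))² - 2*√(4 + I)))² = (√(4 + I)*(-8 + (4 + I) - 2*√(4 + I)))² = (√(4 + I)*(-4 + I - 2*√(4 + I)))² = (-4 + I - 2*√(4 + I))²*(4 + I)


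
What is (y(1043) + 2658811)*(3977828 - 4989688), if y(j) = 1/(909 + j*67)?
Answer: -19044948704699526/7079 ≈ -2.6903e+12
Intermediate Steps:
y(j) = 1/(909 + 67*j)
(y(1043) + 2658811)*(3977828 - 4989688) = (1/(909 + 67*1043) + 2658811)*(3977828 - 4989688) = (1/(909 + 69881) + 2658811)*(-1011860) = (1/70790 + 2658811)*(-1011860) = (188217230691/70790)*(-1011860) = -19044948704699526/7079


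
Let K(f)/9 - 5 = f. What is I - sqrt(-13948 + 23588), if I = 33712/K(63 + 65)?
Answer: 4816/171 - 2*sqrt(2410) ≈ -70.020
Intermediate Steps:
K(f) = 45 + 9*f
I = 4816/171 (I = 33712/(45 + 9*(63 + 65)) = 33712/(45 + 9*128) = 33712/(45 + 1152) = 33712/1197 = 33712*(1/1197) = 4816/171 ≈ 28.164)
I - sqrt(-13948 + 23588) = 4816/171 - sqrt(-13948 + 23588) = 4816/171 - sqrt(9640) = 4816/171 - 2*sqrt(2410)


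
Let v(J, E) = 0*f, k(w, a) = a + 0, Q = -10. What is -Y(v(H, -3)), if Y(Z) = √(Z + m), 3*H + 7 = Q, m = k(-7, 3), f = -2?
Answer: -√3 ≈ -1.7320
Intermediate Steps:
k(w, a) = a
m = 3
H = -17/3 (H = -7/3 + (⅓)*(-10) = -7/3 - 10/3 = -17/3 ≈ -5.6667)
v(J, E) = 0 (v(J, E) = 0*(-2) = 0)
Y(Z) = √(3 + Z) (Y(Z) = √(Z + 3) = √(3 + Z))
-Y(v(H, -3)) = -√(3 + 0) = -√3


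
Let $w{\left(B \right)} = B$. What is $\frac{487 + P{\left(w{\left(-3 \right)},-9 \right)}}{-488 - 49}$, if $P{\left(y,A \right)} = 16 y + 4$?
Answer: $- \frac{443}{537} \approx -0.82495$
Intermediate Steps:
$P{\left(y,A \right)} = 4 + 16 y$
$\frac{487 + P{\left(w{\left(-3 \right)},-9 \right)}}{-488 - 49} = \frac{487 + \left(4 + 16 \left(-3\right)\right)}{-488 - 49} = \frac{487 + \left(4 - 48\right)}{-537} = \left(487 - 44\right) \left(- \frac{1}{537}\right) = 443 \left(- \frac{1}{537}\right) = - \frac{443}{537}$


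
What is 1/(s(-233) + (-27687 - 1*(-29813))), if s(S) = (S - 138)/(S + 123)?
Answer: 110/234231 ≈ 0.00046962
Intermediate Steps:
s(S) = (-138 + S)/(123 + S)
1/(s(-233) + (-27687 - 1*(-29813))) = 1/((-138 - 233)/(123 - 233) + (-27687 - 1*(-29813))) = 1/(-371/(-110) + (-27687 + 29813)) = 1/(-1/110*(-371) + 2126) = 1/(371/110 + 2126) = 1/(234231/110) = 110/234231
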